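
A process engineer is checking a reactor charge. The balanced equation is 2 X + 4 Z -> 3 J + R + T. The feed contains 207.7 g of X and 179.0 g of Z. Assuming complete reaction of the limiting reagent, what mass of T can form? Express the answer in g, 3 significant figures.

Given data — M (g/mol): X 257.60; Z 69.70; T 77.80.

n(X) = 207.7 / 257.60 = 0.8063 mol
n(Z) = 179.0 / 69.70 = 2.568 mol
n/ν for X = 0.8063/2 = 0.4032
n/ν for Z = 2.568/4 = 0.6420
Smallest n/ν is X → limiting reagent.
n(T) = (1/2) × 0.8063 = 0.4032 mol
mass = 0.4032 × 77.80 = 31.37 g

31.4 g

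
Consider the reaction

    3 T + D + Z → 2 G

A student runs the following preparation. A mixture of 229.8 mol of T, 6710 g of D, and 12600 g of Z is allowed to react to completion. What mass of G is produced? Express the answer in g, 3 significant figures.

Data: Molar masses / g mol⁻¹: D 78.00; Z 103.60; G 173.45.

n(T) = 229.8 mol
n(D) = 6710 / 78.00 = 86.03 mol
n(Z) = 12600 / 103.60 = 121.6 mol
n/ν for T = 229.8/3 = 76.60
n/ν for D = 86.03/1 = 86.03
n/ν for Z = 121.6/1 = 121.6
Smallest n/ν is T → limiting reagent.
n(G) = (2/3) × 229.8 = 153.2 mol
mass = 153.2 × 173.45 = 26570 g

26600 g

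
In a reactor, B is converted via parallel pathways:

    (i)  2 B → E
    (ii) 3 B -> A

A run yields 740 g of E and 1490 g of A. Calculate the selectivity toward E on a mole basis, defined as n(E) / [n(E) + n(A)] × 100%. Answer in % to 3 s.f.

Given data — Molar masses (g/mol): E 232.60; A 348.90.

42.7 %

n(E) = 740 / 232.60 = 3.181 mol
n(A) = 1490 / 348.90 = 4.271 mol
selectivity = 3.181/(3.181+4.271) × 100 = 42.69 %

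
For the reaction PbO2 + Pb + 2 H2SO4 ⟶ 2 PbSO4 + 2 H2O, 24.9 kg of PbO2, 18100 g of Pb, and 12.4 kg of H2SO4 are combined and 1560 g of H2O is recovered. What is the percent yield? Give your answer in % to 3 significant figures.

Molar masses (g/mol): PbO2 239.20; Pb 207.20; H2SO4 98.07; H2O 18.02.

68.5 %

n(PbO2) = 24.90×1000 / 239.20 = 104.1 mol
n(Pb) = 18100 / 207.20 = 87.36 mol
n(H2SO4) = 12.40×1000 / 98.07 = 126.4 mol
n/ν → PbO2: 104.1, Pb: 87.36, H2SO4: 63.20; H2SO4 is limiting.
theoretical n(H2O) = (2/2) × 126.4 = 126.4 mol → 2278 g
% yield = 1560 / 2278 × 100 = 68.48 %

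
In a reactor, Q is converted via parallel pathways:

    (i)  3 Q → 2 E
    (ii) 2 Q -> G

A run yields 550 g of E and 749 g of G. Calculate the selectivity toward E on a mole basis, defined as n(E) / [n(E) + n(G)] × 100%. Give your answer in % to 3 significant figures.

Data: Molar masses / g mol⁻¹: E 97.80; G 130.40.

n(E) = 550 / 97.80 = 5.624 mol
n(G) = 749 / 130.40 = 5.744 mol
selectivity = 5.624/(5.624+5.744) × 100 = 49.47 %

49.5 %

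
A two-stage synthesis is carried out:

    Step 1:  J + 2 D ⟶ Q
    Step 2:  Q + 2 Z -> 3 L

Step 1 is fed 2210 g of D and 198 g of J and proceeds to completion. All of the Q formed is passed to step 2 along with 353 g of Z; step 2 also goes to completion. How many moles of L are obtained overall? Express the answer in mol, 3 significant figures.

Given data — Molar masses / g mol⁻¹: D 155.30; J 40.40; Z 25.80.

Step 1:
n(D) = 2210 / 155.30 = 14.23 mol
n(J) = 198.0 / 40.40 = 4.901 mol
n/ν for D = 14.23/2 = 7.115
n/ν for J = 4.901/1 = 4.901
Smallest n/ν is J → limiting reagent.
n(Q) produced = (1/1) × 4.901 = 4.901 mol
Step 2:
n(Q) available = 4.901 mol
n(Z) = 353.0 / 25.80 = 13.68 mol
n/ν for Q = 4.901/1 = 4.901
n/ν for Z = 13.68/2 = 6.840
Smallest n/ν is Q → limiting reagent.
n(L) = (3/1) × 4.901 = 14.70 mol

14.7 mol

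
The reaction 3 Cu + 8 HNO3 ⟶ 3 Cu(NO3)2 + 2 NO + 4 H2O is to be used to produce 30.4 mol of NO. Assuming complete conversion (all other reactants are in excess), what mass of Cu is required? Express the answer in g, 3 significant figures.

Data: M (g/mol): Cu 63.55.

n(NO) = 30.40 mol
n(Cu) = (3/2) × 30.40 = 45.60 mol
mass = 45.60 × 63.55 = 2898 g

2900 g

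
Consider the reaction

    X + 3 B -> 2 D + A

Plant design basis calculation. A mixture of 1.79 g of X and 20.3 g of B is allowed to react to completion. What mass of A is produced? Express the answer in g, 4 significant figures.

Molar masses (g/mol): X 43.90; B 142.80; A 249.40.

n(X) = 1.790 / 43.90 = 0.04077 mol
n(B) = 20.30 / 142.80 = 0.1422 mol
n/ν for X = 0.04077/1 = 0.04077
n/ν for B = 0.1422/3 = 0.04740
Smallest n/ν is X → limiting reagent.
n(A) = (1/1) × 0.04077 = 0.04077 mol
mass = 0.04077 × 249.40 = 10.17 g

10.17 g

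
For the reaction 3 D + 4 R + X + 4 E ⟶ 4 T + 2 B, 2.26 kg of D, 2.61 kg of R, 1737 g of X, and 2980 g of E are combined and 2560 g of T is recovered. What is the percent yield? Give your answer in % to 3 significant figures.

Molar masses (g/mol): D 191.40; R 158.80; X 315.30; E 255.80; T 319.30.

n(D) = 2.260×1000 / 191.40 = 11.81 mol
n(R) = 2.610×1000 / 158.80 = 16.44 mol
n(X) = 1737 / 315.30 = 5.509 mol
n(E) = 2980 / 255.80 = 11.65 mol
n/ν for D = 11.81/3 = 3.937
n/ν for R = 16.44/4 = 4.110
n/ν for X = 5.509/1 = 5.509
n/ν for E = 11.65/4 = 2.913
Smallest n/ν is E → limiting reagent.
theoretical n(T) = (4/4) × 11.65 = 11.65 mol → 3720 g
% yield = 2560 / 3720 × 100 = 68.82 %

68.8 %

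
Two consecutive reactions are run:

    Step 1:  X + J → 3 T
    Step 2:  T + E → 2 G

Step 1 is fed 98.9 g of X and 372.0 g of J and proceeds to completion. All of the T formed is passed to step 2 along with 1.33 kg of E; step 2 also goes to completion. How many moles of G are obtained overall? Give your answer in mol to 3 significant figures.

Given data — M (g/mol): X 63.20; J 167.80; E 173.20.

9.39 mol

Step 1:
n(X) = 98.90 / 63.20 = 1.565 mol
n(J) = 372.0 / 167.80 = 2.217 mol
n/ν for X = 1.565/1 = 1.565
n/ν for J = 2.217/1 = 2.217
Smallest n/ν is X → limiting reagent.
n(T) produced = (3/1) × 1.565 = 4.695 mol
Step 2:
n(T) available = 4.695 mol
n(E) = 1.330×1000 / 173.20 = 7.679 mol
n/ν for T = 4.695/1 = 4.695
n/ν for E = 7.679/1 = 7.679
Smallest n/ν is T → limiting reagent.
n(G) = (2/1) × 4.695 = 9.390 mol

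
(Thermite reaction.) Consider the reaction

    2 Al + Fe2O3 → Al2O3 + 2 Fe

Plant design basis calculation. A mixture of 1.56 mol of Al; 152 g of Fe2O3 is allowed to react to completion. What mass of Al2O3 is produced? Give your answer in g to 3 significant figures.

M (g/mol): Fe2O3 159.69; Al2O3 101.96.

79.5 g

n(Al) = 1.560 mol
n(Fe2O3) = 152.0 / 159.69 = 0.9518 mol
n/ν → Al: 0.7800, Fe2O3: 0.9518; Al is limiting.
n(Al2O3) = (1/2) × 1.560 = 0.7800 mol
mass = 0.7800 × 101.96 = 79.53 g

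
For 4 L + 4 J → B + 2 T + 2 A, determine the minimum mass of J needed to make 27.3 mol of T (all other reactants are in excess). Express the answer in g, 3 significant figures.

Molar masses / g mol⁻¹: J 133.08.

n(T) = 27.30 mol
n(J) = (4/2) × 27.30 = 54.60 mol
mass = 54.60 × 133.08 = 7266 g

7270 g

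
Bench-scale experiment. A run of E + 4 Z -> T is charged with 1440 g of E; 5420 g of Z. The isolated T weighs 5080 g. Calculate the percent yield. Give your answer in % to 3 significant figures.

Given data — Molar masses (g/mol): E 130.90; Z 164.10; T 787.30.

78.1 %

n(E) = 1440 / 130.90 = 11.00 mol
n(Z) = 5420 / 164.10 = 33.03 mol
n/ν → E: 11.00, Z: 8.258; Z is limiting.
theoretical n(T) = (1/4) × 33.03 = 8.258 mol → 6502 g
% yield = 5080 / 6502 × 100 = 78.13 %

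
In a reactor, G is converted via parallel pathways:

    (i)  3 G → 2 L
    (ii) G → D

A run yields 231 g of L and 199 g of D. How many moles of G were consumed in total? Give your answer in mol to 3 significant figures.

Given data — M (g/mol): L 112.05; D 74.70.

5.76 mol

n(L) = 231 / 112.05 = 2.062 mol
n(D) = 199 / 74.70 = 2.664 mol
n(G) via (i) = (3/2)×2.062 = 3.093 mol
n(G) via (ii) = (1/1)×2.664 = 2.664 mol
total n(G) = 3.093 + 2.664 = 5.757 mol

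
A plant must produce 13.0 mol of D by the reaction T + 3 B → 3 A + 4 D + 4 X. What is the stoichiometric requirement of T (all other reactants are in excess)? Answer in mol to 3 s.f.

n(D) = 13.00 mol
n(T) = (1/4) × 13.00 = 3.250 mol

3.25 mol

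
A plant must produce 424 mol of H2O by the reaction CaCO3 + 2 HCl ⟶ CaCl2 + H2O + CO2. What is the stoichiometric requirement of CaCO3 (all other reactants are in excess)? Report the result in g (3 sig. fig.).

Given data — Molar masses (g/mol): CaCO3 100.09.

42400 g

n(H2O) = 424.0 mol
n(CaCO3) = (1/1) × 424.0 = 424.0 mol
mass = 424.0 × 100.09 = 42440 g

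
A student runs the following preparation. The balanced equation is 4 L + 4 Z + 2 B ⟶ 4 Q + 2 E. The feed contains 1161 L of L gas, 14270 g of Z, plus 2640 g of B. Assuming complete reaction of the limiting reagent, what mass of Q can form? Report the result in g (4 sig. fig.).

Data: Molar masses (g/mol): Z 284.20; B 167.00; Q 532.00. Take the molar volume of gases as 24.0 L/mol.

16820 g

n(L) = 1161 / 24.0 = 48.38 mol
n(Z) = 14270 / 284.20 = 50.21 mol
n(B) = 2640 / 167.00 = 15.81 mol
n/ν for L = 48.38/4 = 12.10
n/ν for Z = 50.21/4 = 12.55
n/ν for B = 15.81/2 = 7.905
Smallest n/ν is B → limiting reagent.
n(Q) = (4/2) × 15.81 = 31.62 mol
mass = 31.62 × 532.00 = 16820 g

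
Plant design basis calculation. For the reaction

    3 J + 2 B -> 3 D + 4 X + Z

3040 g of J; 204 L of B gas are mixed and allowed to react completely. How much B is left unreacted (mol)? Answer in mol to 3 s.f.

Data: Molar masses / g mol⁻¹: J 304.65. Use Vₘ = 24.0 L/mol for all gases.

n(J) = 3040 / 304.65 = 9.979 mol
n(B) = 204.0 / 24.0 = 8.500 mol
n/ν → J: 3.326, B: 4.250; J is limiting.
B consumed = (2/3) × 9.979 = 6.653 mol
B remaining = 8.500 − 6.653 = 1.847 mol

1.85 mol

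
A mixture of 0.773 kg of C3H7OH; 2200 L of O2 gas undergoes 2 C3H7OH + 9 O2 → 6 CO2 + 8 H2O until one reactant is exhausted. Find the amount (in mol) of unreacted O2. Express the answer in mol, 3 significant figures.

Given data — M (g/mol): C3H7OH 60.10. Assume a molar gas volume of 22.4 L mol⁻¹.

n(C3H7OH) = 0.7730×1000 / 60.10 = 12.86 mol
n(O2) = 2200 / 22.4 = 98.21 mol
n/ν for C3H7OH = 12.86/2 = 6.430
n/ν for O2 = 98.21/9 = 10.91
Smallest n/ν is C3H7OH → limiting reagent.
O2 consumed = (9/2) × 12.86 = 57.87 mol
O2 remaining = 98.21 − 57.87 = 40.34 mol

40.3 mol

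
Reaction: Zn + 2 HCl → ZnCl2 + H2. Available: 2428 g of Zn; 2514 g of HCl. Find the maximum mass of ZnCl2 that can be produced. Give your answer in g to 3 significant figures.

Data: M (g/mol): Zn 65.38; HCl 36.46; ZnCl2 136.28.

4700 g

n(Zn) = 2428 / 65.38 = 37.14 mol
n(HCl) = 2514 / 36.46 = 68.95 mol
n/ν for Zn = 37.14/1 = 37.14
n/ν for HCl = 68.95/2 = 34.48
Smallest n/ν is HCl → limiting reagent.
n(ZnCl2) = (1/2) × 68.95 = 34.48 mol
mass = 34.48 × 136.28 = 4699 g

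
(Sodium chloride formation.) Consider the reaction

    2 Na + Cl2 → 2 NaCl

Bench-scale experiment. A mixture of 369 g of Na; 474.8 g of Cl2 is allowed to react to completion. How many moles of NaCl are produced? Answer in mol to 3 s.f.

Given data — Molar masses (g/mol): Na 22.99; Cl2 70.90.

13.4 mol

n(Na) = 369.0 / 22.99 = 16.05 mol
n(Cl2) = 474.8 / 70.90 = 6.697 mol
n/ν → Na: 8.025, Cl2: 6.697; Cl2 is limiting.
n(NaCl) = (2/1) × 6.697 = 13.39 mol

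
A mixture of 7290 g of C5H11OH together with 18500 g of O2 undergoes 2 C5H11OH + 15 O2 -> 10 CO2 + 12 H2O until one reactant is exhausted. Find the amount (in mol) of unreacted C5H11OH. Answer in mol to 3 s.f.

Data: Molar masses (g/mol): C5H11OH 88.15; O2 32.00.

n(C5H11OH) = 7290 / 88.15 = 82.70 mol
n(O2) = 18500 / 32.00 = 578.1 mol
n/ν for C5H11OH = 82.70/2 = 41.35
n/ν for O2 = 578.1/15 = 38.54
Smallest n/ν is O2 → limiting reagent.
C5H11OH consumed = (2/15) × 578.1 = 77.08 mol
C5H11OH remaining = 82.70 − 77.08 = 5.620 mol

5.62 mol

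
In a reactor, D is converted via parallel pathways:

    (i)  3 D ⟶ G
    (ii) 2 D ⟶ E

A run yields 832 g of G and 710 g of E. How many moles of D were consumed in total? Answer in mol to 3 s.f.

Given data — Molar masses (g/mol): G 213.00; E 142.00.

21.7 mol

n(G) = 832 / 213.00 = 3.906 mol
n(E) = 710 / 142.00 = 5.000 mol
n(D) via (i) = (3/1)×3.906 = 11.72 mol
n(D) via (ii) = (2/1)×5.000 = 10.00 mol
total n(D) = 11.72 + 10.00 = 21.72 mol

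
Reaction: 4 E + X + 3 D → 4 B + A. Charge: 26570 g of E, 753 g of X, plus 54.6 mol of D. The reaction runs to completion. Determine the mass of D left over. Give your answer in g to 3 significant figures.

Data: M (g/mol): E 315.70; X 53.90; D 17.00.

216 g

n(E) = 26570 / 315.70 = 84.16 mol
n(X) = 753.0 / 53.90 = 13.97 mol
n(D) = 54.60 mol
n/ν → E: 21.04, X: 13.97, D: 18.20; X is limiting.
D consumed = (3/1) × 13.97 = 41.91 mol
D remaining = 54.60 − 41.91 = 12.69 mol
mass = 12.69 × 17.00 = 215.7 g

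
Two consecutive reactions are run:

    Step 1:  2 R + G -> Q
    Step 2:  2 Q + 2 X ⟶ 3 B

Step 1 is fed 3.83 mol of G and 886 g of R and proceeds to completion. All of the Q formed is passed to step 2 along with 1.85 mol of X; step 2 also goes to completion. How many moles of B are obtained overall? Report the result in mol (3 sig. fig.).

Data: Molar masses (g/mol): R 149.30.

Step 1:
n(G) = 3.830 mol
n(R) = 886.0 / 149.30 = 5.934 mol
n/ν for G = 3.830/1 = 3.830
n/ν for R = 5.934/2 = 2.967
Smallest n/ν is R → limiting reagent.
n(Q) produced = (1/2) × 5.934 = 2.967 mol
Step 2:
n(Q) available = 2.967 mol
n(X) = 1.850 mol
n/ν for Q = 2.967/2 = 1.484
n/ν for X = 1.850/2 = 0.9250
Smallest n/ν is X → limiting reagent.
n(B) = (3/2) × 1.850 = 2.775 mol

2.78 mol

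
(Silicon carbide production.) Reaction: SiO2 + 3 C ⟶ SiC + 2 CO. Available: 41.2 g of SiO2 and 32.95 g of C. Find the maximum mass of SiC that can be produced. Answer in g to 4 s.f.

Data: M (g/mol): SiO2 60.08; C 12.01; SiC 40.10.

n(SiO2) = 41.20 / 60.08 = 0.6858 mol
n(C) = 32.95 / 12.01 = 2.744 mol
n/ν for SiO2 = 0.6858/1 = 0.6858
n/ν for C = 2.744/3 = 0.9147
Smallest n/ν is SiO2 → limiting reagent.
n(SiC) = (1/1) × 0.6858 = 0.6858 mol
mass = 0.6858 × 40.10 = 27.50 g

27.50 g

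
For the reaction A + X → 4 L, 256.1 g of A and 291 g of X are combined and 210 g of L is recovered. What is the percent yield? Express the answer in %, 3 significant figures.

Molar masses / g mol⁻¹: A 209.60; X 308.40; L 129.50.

43.0 %

n(A) = 256.1 / 209.60 = 1.222 mol
n(X) = 291.0 / 308.40 = 0.9436 mol
n/ν for A = 1.222/1 = 1.222
n/ν for X = 0.9436/1 = 0.9436
Smallest n/ν is X → limiting reagent.
theoretical n(L) = (4/1) × 0.9436 = 3.774 mol → 488.7 g
% yield = 210 / 488.7 × 100 = 42.97 %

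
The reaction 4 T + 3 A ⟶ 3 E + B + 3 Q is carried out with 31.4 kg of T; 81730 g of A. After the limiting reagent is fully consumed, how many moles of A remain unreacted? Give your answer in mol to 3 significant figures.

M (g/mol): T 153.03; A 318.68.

103 mol

n(T) = 31.40×1000 / 153.03 = 205.2 mol
n(A) = 81730 / 318.68 = 256.5 mol
n/ν for T = 205.2/4 = 51.30
n/ν for A = 256.5/3 = 85.50
Smallest n/ν is T → limiting reagent.
A consumed = (3/4) × 205.2 = 153.9 mol
A remaining = 256.5 − 153.9 = 102.6 mol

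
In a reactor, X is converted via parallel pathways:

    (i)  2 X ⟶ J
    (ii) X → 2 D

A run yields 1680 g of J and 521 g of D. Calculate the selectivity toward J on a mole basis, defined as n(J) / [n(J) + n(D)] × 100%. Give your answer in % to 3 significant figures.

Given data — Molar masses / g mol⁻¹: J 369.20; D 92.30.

44.6 %

n(J) = 1680 / 369.20 = 4.550 mol
n(D) = 521 / 92.30 = 5.645 mol
selectivity = 4.550/(4.550+5.645) × 100 = 44.63 %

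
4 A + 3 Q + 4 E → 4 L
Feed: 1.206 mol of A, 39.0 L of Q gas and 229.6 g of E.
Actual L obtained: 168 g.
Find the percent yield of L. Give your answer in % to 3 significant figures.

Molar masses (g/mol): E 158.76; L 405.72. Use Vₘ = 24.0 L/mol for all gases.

n(A) = 1.206 mol
n(Q) = 39.00 / 24.0 = 1.625 mol
n(E) = 229.6 / 158.76 = 1.446 mol
n/ν → A: 0.3015, Q: 0.5417, E: 0.3615; A is limiting.
theoretical n(L) = (4/4) × 1.206 = 1.206 mol → 489.3 g
% yield = 168 / 489.3 × 100 = 34.33 %

34.3 %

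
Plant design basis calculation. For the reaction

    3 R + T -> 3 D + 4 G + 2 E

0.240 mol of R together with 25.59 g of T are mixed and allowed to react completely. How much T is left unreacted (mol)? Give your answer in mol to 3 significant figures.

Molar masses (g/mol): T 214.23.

n(R) = 0.2400 mol
n(T) = 25.59 / 214.23 = 0.1195 mol
n/ν for R = 0.2400/3 = 0.08000
n/ν for T = 0.1195/1 = 0.1195
Smallest n/ν is R → limiting reagent.
T consumed = (1/3) × 0.2400 = 0.08000 mol
T remaining = 0.1195 − 0.08000 = 0.03950 mol

0.0395 mol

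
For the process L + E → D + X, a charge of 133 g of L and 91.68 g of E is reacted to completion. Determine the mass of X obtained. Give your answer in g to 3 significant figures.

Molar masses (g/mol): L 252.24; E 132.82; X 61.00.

n(L) = 133.0 / 252.24 = 0.5273 mol
n(E) = 91.68 / 132.82 = 0.6903 mol
n/ν → L: 0.5273, E: 0.6903; L is limiting.
n(X) = (1/1) × 0.5273 = 0.5273 mol
mass = 0.5273 × 61.00 = 32.17 g

32.2 g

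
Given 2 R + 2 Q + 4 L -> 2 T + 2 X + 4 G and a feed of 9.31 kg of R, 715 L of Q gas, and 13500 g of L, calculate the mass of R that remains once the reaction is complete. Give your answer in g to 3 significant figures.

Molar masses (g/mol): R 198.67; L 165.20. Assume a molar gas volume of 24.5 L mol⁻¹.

3510 g

n(R) = 9.310×1000 / 198.67 = 46.86 mol
n(Q) = 715.0 / 24.5 = 29.18 mol
n(L) = 13500 / 165.20 = 81.72 mol
n/ν → R: 23.43, Q: 14.59, L: 20.43; Q is limiting.
R consumed = (2/2) × 29.18 = 29.18 mol
R remaining = 46.86 − 29.18 = 17.68 mol
mass = 17.68 × 198.67 = 3512 g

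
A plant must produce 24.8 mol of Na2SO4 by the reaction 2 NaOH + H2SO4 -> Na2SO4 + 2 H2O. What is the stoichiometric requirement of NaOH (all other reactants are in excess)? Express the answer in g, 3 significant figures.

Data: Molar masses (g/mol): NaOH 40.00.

1980 g

n(Na2SO4) = 24.80 mol
n(NaOH) = (2/1) × 24.80 = 49.60 mol
mass = 49.60 × 40.00 = 1984 g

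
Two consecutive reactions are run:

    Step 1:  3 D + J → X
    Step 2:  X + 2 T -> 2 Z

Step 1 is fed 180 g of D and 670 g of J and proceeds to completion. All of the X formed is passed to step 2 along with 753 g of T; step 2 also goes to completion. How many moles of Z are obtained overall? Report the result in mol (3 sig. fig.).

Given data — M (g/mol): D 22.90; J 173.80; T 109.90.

Step 1:
n(D) = 180.0 / 22.90 = 7.860 mol
n(J) = 670.0 / 173.80 = 3.855 mol
n/ν → D: 2.620, J: 3.855; D is limiting.
n(X) produced = (1/3) × 7.860 = 2.620 mol
Step 2:
n(X) available = 2.620 mol
n(T) = 753.0 / 109.90 = 6.852 mol
n/ν → X: 2.620, T: 3.426; X is limiting.
n(Z) = (2/1) × 2.620 = 5.240 mol

5.24 mol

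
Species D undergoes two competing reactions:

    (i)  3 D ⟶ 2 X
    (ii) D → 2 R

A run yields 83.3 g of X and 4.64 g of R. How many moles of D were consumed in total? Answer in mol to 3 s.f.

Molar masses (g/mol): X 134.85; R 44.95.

0.978 mol

n(X) = 83.3 / 134.85 = 0.6177 mol
n(R) = 4.64 / 44.95 = 0.1032 mol
n(D) via (i) = (3/2)×0.6177 = 0.9266 mol
n(D) via (ii) = (1/2)×0.1032 = 0.05160 mol
total n(D) = 0.9266 + 0.05160 = 0.9782 mol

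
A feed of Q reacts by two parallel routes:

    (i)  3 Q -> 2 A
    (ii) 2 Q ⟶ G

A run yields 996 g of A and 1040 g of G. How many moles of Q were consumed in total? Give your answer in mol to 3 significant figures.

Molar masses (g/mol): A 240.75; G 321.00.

n(A) = 996 / 240.75 = 4.137 mol
n(G) = 1040 / 321.00 = 3.240 mol
n(Q) via (i) = (3/2)×4.137 = 6.206 mol
n(Q) via (ii) = (2/1)×3.240 = 6.480 mol
total n(Q) = 6.206 + 6.480 = 12.69 mol

12.7 mol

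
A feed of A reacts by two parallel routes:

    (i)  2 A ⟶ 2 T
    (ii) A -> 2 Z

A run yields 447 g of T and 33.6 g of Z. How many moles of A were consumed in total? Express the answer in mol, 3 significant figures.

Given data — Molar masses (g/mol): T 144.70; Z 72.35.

n(T) = 447 / 144.70 = 3.089 mol
n(Z) = 33.6 / 72.35 = 0.4644 mol
n(A) via (i) = (2/2)×3.089 = 3.089 mol
n(A) via (ii) = (1/2)×0.4644 = 0.2322 mol
total n(A) = 3.089 + 0.2322 = 3.321 mol

3.32 mol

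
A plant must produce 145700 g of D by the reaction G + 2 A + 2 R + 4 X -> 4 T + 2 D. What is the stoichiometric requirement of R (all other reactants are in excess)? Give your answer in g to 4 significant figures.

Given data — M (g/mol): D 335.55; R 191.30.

83060 g

n(D) = 145700 / 335.55 = 434.2 mol
n(R) = (2/2) × 434.2 = 434.2 mol
mass = 434.2 × 191.30 = 83060 g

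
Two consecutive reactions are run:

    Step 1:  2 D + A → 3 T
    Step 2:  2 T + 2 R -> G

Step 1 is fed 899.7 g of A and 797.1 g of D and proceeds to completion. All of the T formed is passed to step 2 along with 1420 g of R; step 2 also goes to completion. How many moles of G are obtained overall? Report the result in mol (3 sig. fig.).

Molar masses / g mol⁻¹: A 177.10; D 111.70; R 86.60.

5.35 mol

Step 1:
n(A) = 899.7 / 177.10 = 5.080 mol
n(D) = 797.1 / 111.70 = 7.136 mol
n/ν for A = 5.080/1 = 5.080
n/ν for D = 7.136/2 = 3.568
Smallest n/ν is D → limiting reagent.
n(T) produced = (3/2) × 7.136 = 10.70 mol
Step 2:
n(T) available = 10.70 mol
n(R) = 1420 / 86.60 = 16.40 mol
n/ν for T = 10.70/2 = 5.350
n/ν for R = 16.40/2 = 8.200
Smallest n/ν is T → limiting reagent.
n(G) = (1/2) × 10.70 = 5.350 mol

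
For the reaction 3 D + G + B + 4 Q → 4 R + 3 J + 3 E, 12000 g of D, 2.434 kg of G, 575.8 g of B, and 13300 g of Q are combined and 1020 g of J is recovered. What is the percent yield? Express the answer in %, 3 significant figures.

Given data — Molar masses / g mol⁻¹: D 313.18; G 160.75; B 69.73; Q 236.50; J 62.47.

65.9 %

n(D) = 12000 / 313.18 = 38.32 mol
n(G) = 2.434×1000 / 160.75 = 15.14 mol
n(B) = 575.8 / 69.73 = 8.258 mol
n(Q) = 13300 / 236.50 = 56.24 mol
n/ν for D = 38.32/3 = 12.77
n/ν for G = 15.14/1 = 15.14
n/ν for B = 8.258/1 = 8.258
n/ν for Q = 56.24/4 = 14.06
Smallest n/ν is B → limiting reagent.
theoretical n(J) = (3/1) × 8.258 = 24.77 mol → 1547 g
% yield = 1020 / 1547 × 100 = 65.93 %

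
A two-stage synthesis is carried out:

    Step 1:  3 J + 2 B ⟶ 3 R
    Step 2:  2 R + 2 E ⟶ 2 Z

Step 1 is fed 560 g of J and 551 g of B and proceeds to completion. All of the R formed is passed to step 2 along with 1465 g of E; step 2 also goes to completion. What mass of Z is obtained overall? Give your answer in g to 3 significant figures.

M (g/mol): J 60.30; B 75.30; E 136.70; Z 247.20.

Step 1:
n(J) = 560.0 / 60.30 = 9.287 mol
n(B) = 551.0 / 75.30 = 7.317 mol
n/ν for J = 9.287/3 = 3.096
n/ν for B = 7.317/2 = 3.659
Smallest n/ν is J → limiting reagent.
n(R) produced = (3/3) × 9.287 = 9.287 mol
Step 2:
n(R) available = 9.287 mol
n(E) = 1465 / 136.70 = 10.72 mol
n/ν for R = 9.287/2 = 4.644
n/ν for E = 10.72/2 = 5.360
Smallest n/ν is R → limiting reagent.
n(Z) = (2/2) × 9.287 = 9.287 mol
mass = 9.287 × 247.20 = 2296 g

2300 g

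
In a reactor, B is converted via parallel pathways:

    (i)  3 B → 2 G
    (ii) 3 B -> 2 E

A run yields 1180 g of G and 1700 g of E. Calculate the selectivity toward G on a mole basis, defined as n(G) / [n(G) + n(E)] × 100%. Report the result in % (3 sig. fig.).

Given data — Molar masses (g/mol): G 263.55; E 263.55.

n(G) = 1180 / 263.55 = 4.477 mol
n(E) = 1700 / 263.55 = 6.450 mol
selectivity = 4.477/(4.477+6.450) × 100 = 40.97 %

41.0 %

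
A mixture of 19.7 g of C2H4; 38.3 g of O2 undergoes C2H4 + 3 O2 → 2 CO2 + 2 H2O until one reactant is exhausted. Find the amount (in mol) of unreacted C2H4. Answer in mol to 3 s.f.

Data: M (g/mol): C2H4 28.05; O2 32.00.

n(C2H4) = 19.70 / 28.05 = 0.7023 mol
n(O2) = 38.30 / 32.00 = 1.197 mol
n/ν for C2H4 = 0.7023/1 = 0.7023
n/ν for O2 = 1.197/3 = 0.3990
Smallest n/ν is O2 → limiting reagent.
C2H4 consumed = (1/3) × 1.197 = 0.3990 mol
C2H4 remaining = 0.7023 − 0.3990 = 0.3033 mol

0.303 mol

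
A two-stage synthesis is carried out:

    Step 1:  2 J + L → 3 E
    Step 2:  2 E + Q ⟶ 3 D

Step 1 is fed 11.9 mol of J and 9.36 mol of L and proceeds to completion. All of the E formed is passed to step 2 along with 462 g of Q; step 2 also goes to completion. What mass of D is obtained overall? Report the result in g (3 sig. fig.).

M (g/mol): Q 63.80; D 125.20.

Step 1:
n(J) = 11.90 mol
n(L) = 9.360 mol
n/ν for J = 11.90/2 = 5.950
n/ν for L = 9.360/1 = 9.360
Smallest n/ν is J → limiting reagent.
n(E) produced = (3/2) × 11.90 = 17.85 mol
Step 2:
n(E) available = 17.85 mol
n(Q) = 462.0 / 63.80 = 7.241 mol
n/ν for E = 17.85/2 = 8.925
n/ν for Q = 7.241/1 = 7.241
Smallest n/ν is Q → limiting reagent.
n(D) = (3/1) × 7.241 = 21.72 mol
mass = 21.72 × 125.20 = 2719 g

2720 g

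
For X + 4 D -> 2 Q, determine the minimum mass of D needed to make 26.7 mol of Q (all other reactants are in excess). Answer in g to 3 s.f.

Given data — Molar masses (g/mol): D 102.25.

5460 g

n(Q) = 26.70 mol
n(D) = (4/2) × 26.70 = 53.40 mol
mass = 53.40 × 102.25 = 5460 g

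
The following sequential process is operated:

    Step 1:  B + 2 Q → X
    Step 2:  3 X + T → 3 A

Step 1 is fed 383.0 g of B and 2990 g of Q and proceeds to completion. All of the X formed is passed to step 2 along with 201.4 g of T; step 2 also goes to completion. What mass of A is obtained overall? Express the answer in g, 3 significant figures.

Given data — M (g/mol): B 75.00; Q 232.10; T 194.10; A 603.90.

1880 g

Step 1:
n(B) = 383.0 / 75.00 = 5.107 mol
n(Q) = 2990 / 232.10 = 12.88 mol
n/ν for B = 5.107/1 = 5.107
n/ν for Q = 12.88/2 = 6.440
Smallest n/ν is B → limiting reagent.
n(X) produced = (1/1) × 5.107 = 5.107 mol
Step 2:
n(X) available = 5.107 mol
n(T) = 201.4 / 194.10 = 1.038 mol
n/ν for X = 5.107/3 = 1.702
n/ν for T = 1.038/1 = 1.038
Smallest n/ν is T → limiting reagent.
n(A) = (3/1) × 1.038 = 3.114 mol
mass = 3.114 × 603.90 = 1881 g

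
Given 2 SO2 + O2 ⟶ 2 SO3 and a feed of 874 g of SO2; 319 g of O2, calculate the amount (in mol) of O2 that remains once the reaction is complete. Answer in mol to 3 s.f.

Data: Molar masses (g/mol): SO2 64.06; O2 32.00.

3.15 mol

n(SO2) = 874.0 / 64.06 = 13.64 mol
n(O2) = 319.0 / 32.00 = 9.969 mol
n/ν for SO2 = 13.64/2 = 6.820
n/ν for O2 = 9.969/1 = 9.969
Smallest n/ν is SO2 → limiting reagent.
O2 consumed = (1/2) × 13.64 = 6.820 mol
O2 remaining = 9.969 − 6.820 = 3.149 mol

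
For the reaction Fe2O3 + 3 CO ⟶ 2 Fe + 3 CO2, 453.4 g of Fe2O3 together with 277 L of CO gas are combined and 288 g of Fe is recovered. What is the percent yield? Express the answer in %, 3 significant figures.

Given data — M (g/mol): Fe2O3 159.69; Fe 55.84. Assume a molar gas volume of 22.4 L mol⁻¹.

90.8 %

n(Fe2O3) = 453.4 / 159.69 = 2.839 mol
n(CO) = 277.0 / 22.4 = 12.37 mol
n/ν for Fe2O3 = 2.839/1 = 2.839
n/ν for CO = 12.37/3 = 4.123
Smallest n/ν is Fe2O3 → limiting reagent.
theoretical n(Fe) = (2/1) × 2.839 = 5.678 mol → 317.1 g
% yield = 288 / 317.1 × 100 = 90.82 %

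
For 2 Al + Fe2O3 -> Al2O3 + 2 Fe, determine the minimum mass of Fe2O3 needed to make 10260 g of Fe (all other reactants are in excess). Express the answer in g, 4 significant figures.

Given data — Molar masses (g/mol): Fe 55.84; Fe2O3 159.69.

n(Fe) = 10260 / 55.84 = 183.7 mol
n(Fe2O3) = (1/2) × 183.7 = 91.85 mol
mass = 91.85 × 159.69 = 14670 g

14670 g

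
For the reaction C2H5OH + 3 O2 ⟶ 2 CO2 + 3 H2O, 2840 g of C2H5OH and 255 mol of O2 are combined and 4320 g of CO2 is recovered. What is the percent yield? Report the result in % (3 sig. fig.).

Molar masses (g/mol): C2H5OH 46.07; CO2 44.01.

79.6 %

n(C2H5OH) = 2840 / 46.07 = 61.65 mol
n(O2) = 255.0 mol
n/ν for C2H5OH = 61.65/1 = 61.65
n/ν for O2 = 255.0/3 = 85.00
Smallest n/ν is C2H5OH → limiting reagent.
theoretical n(CO2) = (2/1) × 61.65 = 123.3 mol → 5426 g
% yield = 4320 / 5426 × 100 = 79.62 %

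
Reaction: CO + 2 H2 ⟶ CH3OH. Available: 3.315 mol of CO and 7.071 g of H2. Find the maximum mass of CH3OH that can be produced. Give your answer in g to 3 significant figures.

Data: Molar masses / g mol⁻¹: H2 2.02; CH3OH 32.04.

n(CO) = 3.315 mol
n(H2) = 7.071 / 2.02 = 3.500 mol
n/ν for CO = 3.315/1 = 3.315
n/ν for H2 = 3.500/2 = 1.750
Smallest n/ν is H2 → limiting reagent.
n(CH3OH) = (1/2) × 3.500 = 1.750 mol
mass = 1.750 × 32.04 = 56.07 g

56.1 g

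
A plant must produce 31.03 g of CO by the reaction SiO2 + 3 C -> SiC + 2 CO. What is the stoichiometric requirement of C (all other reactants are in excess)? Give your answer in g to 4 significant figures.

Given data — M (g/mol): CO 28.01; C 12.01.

n(CO) = 31.03 / 28.01 = 1.108 mol
n(C) = (3/2) × 1.108 = 1.662 mol
mass = 1.662 × 12.01 = 19.96 g

19.96 g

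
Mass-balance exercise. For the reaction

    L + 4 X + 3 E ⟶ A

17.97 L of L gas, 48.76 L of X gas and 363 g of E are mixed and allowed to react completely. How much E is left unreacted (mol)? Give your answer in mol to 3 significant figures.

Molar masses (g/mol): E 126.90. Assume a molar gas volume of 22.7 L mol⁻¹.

n(L) = 17.97 / 22.7 = 0.7916 mol
n(X) = 48.76 / 22.7 = 2.148 mol
n(E) = 363.0 / 126.90 = 2.861 mol
n/ν for L = 0.7916/1 = 0.7916
n/ν for X = 2.148/4 = 0.5370
n/ν for E = 2.861/3 = 0.9537
Smallest n/ν is X → limiting reagent.
E consumed = (3/4) × 2.148 = 1.611 mol
E remaining = 2.861 − 1.611 = 1.250 mol

1.25 mol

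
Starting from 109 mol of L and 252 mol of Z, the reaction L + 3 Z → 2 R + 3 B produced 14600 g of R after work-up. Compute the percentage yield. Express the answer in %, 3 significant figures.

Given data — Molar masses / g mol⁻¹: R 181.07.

48.0 %

n(L) = 109.0 mol
n(Z) = 252.0 mol
n/ν for L = 109.0/1 = 109.0
n/ν for Z = 252.0/3 = 84.00
Smallest n/ν is Z → limiting reagent.
theoretical n(R) = (2/3) × 252.0 = 168.0 mol → 30420 g
% yield = 14600 / 30420 × 100 = 47.99 %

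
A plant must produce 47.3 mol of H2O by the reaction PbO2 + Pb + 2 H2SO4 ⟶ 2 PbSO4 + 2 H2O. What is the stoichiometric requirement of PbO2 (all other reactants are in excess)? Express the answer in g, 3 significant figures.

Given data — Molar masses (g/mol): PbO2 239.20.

n(H2O) = 47.30 mol
n(PbO2) = (1/2) × 47.30 = 23.65 mol
mass = 23.65 × 239.20 = 5657 g

5660 g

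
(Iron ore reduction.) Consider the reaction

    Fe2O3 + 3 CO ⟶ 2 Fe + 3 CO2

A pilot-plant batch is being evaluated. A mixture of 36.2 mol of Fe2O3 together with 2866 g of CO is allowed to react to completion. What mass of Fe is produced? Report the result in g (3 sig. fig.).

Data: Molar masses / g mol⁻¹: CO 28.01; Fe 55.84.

n(Fe2O3) = 36.20 mol
n(CO) = 2866 / 28.01 = 102.3 mol
n/ν for Fe2O3 = 36.20/1 = 36.20
n/ν for CO = 102.3/3 = 34.10
Smallest n/ν is CO → limiting reagent.
n(Fe) = (2/3) × 102.3 = 68.20 mol
mass = 68.20 × 55.84 = 3808 g

3810 g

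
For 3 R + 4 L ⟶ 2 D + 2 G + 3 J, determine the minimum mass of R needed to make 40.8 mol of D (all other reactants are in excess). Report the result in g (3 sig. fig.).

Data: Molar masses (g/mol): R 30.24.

n(D) = 40.80 mol
n(R) = (3/2) × 40.80 = 61.20 mol
mass = 61.20 × 30.24 = 1851 g

1850 g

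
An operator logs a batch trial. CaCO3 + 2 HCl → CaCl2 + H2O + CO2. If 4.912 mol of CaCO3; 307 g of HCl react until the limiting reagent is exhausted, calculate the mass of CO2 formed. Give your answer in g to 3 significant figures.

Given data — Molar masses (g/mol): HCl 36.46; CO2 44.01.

185 g

n(CaCO3) = 4.912 mol
n(HCl) = 307.0 / 36.46 = 8.420 mol
n/ν for CaCO3 = 4.912/1 = 4.912
n/ν for HCl = 8.420/2 = 4.210
Smallest n/ν is HCl → limiting reagent.
n(CO2) = (1/2) × 8.420 = 4.210 mol
mass = 4.210 × 44.01 = 185.3 g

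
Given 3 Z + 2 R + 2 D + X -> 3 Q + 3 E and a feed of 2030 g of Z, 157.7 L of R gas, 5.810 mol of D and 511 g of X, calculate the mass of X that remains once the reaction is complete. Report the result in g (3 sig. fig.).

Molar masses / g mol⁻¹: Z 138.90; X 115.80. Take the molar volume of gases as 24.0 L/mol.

175 g

n(Z) = 2030 / 138.90 = 14.61 mol
n(R) = 157.7 / 24.0 = 6.571 mol
n(D) = 5.810 mol
n(X) = 511.0 / 115.80 = 4.413 mol
n/ν for Z = 14.61/3 = 4.870
n/ν for R = 6.571/2 = 3.286
n/ν for D = 5.810/2 = 2.905
n/ν for X = 4.413/1 = 4.413
Smallest n/ν is D → limiting reagent.
X consumed = (1/2) × 5.810 = 2.905 mol
X remaining = 4.413 − 2.905 = 1.508 mol
mass = 1.508 × 115.80 = 174.6 g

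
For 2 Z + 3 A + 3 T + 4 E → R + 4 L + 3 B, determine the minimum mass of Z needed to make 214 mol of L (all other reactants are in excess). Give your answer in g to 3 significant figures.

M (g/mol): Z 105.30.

n(L) = 214.0 mol
n(Z) = (2/4) × 214.0 = 107.0 mol
mass = 107.0 × 105.30 = 11270 g

11300 g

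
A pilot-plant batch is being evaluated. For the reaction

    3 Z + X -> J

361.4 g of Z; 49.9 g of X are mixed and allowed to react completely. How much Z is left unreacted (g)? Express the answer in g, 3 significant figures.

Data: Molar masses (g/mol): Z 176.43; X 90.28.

n(Z) = 361.4 / 176.43 = 2.048 mol
n(X) = 49.90 / 90.28 = 0.5527 mol
n/ν for Z = 2.048/3 = 0.6827
n/ν for X = 0.5527/1 = 0.5527
Smallest n/ν is X → limiting reagent.
Z consumed = (3/1) × 0.5527 = 1.658 mol
Z remaining = 2.048 − 1.658 = 0.3900 mol
mass = 0.3900 × 176.43 = 68.81 g

68.8 g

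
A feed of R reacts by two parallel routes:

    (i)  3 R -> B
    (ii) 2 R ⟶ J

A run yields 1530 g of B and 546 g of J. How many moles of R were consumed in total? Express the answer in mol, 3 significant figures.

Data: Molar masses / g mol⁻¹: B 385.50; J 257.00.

16.2 mol

n(B) = 1530 / 385.50 = 3.969 mol
n(J) = 546 / 257.00 = 2.125 mol
n(R) via (i) = (3/1)×3.969 = 11.91 mol
n(R) via (ii) = (2/1)×2.125 = 4.250 mol
total n(R) = 11.91 + 4.250 = 16.16 mol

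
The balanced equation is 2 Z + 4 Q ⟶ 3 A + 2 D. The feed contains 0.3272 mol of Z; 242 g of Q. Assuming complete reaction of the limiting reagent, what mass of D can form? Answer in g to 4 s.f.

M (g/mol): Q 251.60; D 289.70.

n(Z) = 0.3272 mol
n(Q) = 242.0 / 251.60 = 0.9618 mol
n/ν for Z = 0.3272/2 = 0.1636
n/ν for Q = 0.9618/4 = 0.2405
Smallest n/ν is Z → limiting reagent.
n(D) = (2/2) × 0.3272 = 0.3272 mol
mass = 0.3272 × 289.70 = 94.79 g

94.79 g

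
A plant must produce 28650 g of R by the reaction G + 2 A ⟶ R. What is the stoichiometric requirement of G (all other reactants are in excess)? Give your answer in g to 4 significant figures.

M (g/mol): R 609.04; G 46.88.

2205 g

n(R) = 28650 / 609.04 = 47.04 mol
n(G) = (1/1) × 47.04 = 47.04 mol
mass = 47.04 × 46.88 = 2205 g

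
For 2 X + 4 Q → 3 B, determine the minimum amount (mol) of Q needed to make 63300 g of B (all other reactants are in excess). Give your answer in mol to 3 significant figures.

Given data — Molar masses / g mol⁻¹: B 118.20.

714 mol

n(B) = 63300 / 118.20 = 535.5 mol
n(Q) = (4/3) × 535.5 = 714.0 mol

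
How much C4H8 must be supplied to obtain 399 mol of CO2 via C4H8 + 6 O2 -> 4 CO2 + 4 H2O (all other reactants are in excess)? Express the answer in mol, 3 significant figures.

n(CO2) = 399.0 mol
n(C4H8) = (1/4) × 399.0 = 99.75 mol

99.8 mol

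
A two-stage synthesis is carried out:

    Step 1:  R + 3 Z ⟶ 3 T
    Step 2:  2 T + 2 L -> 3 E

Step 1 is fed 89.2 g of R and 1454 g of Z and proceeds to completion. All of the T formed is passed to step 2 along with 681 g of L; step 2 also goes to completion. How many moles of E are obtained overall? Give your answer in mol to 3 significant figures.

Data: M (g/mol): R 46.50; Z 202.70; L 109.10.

Step 1:
n(R) = 89.20 / 46.50 = 1.918 mol
n(Z) = 1454 / 202.70 = 7.173 mol
n/ν for R = 1.918/1 = 1.918
n/ν for Z = 7.173/3 = 2.391
Smallest n/ν is R → limiting reagent.
n(T) produced = (3/1) × 1.918 = 5.754 mol
Step 2:
n(T) available = 5.754 mol
n(L) = 681.0 / 109.10 = 6.242 mol
n/ν for T = 5.754/2 = 2.877
n/ν for L = 6.242/2 = 3.121
Smallest n/ν is T → limiting reagent.
n(E) = (3/2) × 5.754 = 8.631 mol

8.63 mol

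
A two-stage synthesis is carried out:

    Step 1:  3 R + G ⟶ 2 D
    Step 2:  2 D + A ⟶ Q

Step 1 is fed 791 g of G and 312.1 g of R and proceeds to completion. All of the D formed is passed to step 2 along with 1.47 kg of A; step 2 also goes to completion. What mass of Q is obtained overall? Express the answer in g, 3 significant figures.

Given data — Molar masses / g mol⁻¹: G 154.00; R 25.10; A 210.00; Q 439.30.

1820 g

Step 1:
n(G) = 791.0 / 154.00 = 5.136 mol
n(R) = 312.1 / 25.10 = 12.43 mol
n/ν for G = 5.136/1 = 5.136
n/ν for R = 12.43/3 = 4.143
Smallest n/ν is R → limiting reagent.
n(D) produced = (2/3) × 12.43 = 8.287 mol
Step 2:
n(D) available = 8.287 mol
n(A) = 1.470×1000 / 210.00 = 7.000 mol
n/ν for D = 8.287/2 = 4.144
n/ν for A = 7.000/1 = 7.000
Smallest n/ν is D → limiting reagent.
n(Q) = (1/2) × 8.287 = 4.144 mol
mass = 4.144 × 439.30 = 1820 g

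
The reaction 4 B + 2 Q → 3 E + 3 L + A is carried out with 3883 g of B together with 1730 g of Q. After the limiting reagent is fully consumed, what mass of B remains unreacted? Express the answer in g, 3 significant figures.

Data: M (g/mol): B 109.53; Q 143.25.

1240 g

n(B) = 3883 / 109.53 = 35.45 mol
n(Q) = 1730 / 143.25 = 12.08 mol
n/ν for B = 35.45/4 = 8.863
n/ν for Q = 12.08/2 = 6.040
Smallest n/ν is Q → limiting reagent.
B consumed = (4/2) × 12.08 = 24.16 mol
B remaining = 35.45 − 24.16 = 11.29 mol
mass = 11.29 × 109.53 = 1237 g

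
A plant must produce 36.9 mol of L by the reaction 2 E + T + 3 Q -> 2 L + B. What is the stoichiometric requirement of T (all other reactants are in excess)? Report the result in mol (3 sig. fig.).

n(L) = 36.90 mol
n(T) = (1/2) × 36.90 = 18.45 mol

18.5 mol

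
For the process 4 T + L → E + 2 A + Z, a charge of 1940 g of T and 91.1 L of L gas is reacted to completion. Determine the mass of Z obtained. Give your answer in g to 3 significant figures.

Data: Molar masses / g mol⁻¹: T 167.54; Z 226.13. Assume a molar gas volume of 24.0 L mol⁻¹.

n(T) = 1940 / 167.54 = 11.58 mol
n(L) = 91.10 / 24.0 = 3.796 mol
n/ν for T = 11.58/4 = 2.895
n/ν for L = 3.796/1 = 3.796
Smallest n/ν is T → limiting reagent.
n(Z) = (1/4) × 11.58 = 2.895 mol
mass = 2.895 × 226.13 = 654.6 g

655 g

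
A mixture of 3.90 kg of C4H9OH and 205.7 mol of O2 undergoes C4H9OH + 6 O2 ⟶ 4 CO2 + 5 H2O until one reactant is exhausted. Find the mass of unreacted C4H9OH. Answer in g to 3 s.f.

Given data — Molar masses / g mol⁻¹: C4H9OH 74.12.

1360 g

n(C4H9OH) = 3.900×1000 / 74.12 = 52.62 mol
n(O2) = 205.7 mol
n/ν for C4H9OH = 52.62/1 = 52.62
n/ν for O2 = 205.7/6 = 34.28
Smallest n/ν is O2 → limiting reagent.
C4H9OH consumed = (1/6) × 205.7 = 34.28 mol
C4H9OH remaining = 52.62 − 34.28 = 18.34 mol
mass = 18.34 × 74.12 = 1359 g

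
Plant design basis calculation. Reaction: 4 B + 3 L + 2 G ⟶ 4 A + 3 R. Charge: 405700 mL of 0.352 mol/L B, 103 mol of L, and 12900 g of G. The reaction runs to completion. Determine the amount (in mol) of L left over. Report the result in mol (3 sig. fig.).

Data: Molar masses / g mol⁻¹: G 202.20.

n(B) = 0.352 × 405700/1000 = 142.8 mol
n(L) = 103.0 mol
n(G) = 12900 / 202.20 = 63.80 mol
n/ν for B = 142.8/4 = 35.70
n/ν for L = 103.0/3 = 34.33
n/ν for G = 63.80/2 = 31.90
Smallest n/ν is G → limiting reagent.
L consumed = (3/2) × 63.80 = 95.70 mol
L remaining = 103.0 − 95.70 = 7.300 mol

7.30 mol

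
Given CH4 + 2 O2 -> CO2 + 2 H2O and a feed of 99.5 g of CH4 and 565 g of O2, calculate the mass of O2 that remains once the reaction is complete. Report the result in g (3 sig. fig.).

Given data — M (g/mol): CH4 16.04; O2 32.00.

n(CH4) = 99.50 / 16.04 = 6.203 mol
n(O2) = 565.0 / 32.00 = 17.66 mol
n/ν for CH4 = 6.203/1 = 6.203
n/ν for O2 = 17.66/2 = 8.830
Smallest n/ν is CH4 → limiting reagent.
O2 consumed = (2/1) × 6.203 = 12.41 mol
O2 remaining = 17.66 − 12.41 = 5.250 mol
mass = 5.250 × 32.00 = 168.0 g

168 g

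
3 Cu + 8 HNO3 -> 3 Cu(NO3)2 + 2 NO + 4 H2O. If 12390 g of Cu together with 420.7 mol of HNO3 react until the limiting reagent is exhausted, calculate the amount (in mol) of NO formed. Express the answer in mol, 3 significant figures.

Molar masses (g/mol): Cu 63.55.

n(Cu) = 12390 / 63.55 = 195.0 mol
n(HNO3) = 420.7 mol
n/ν for Cu = 195.0/3 = 65.00
n/ν for HNO3 = 420.7/8 = 52.59
Smallest n/ν is HNO3 → limiting reagent.
n(NO) = (2/8) × 420.7 = 105.2 mol

105 mol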